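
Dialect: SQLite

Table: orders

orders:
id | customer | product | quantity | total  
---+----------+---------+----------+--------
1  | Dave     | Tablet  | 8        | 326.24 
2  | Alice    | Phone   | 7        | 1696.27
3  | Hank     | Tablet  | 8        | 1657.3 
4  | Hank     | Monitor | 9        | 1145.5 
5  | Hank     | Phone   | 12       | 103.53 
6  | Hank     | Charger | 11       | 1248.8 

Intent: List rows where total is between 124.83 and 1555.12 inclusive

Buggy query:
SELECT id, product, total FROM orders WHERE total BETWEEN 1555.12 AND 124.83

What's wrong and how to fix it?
Bug: BETWEEN expects the lower bound first; with 1555.12 AND 124.83 the range is empty

Fix: Write BETWEEN 124.83 AND 1555.12

Corrected query:
SELECT id, product, total FROM orders WHERE total BETWEEN 124.83 AND 1555.12

Result:
id | product | total 
---+---------+-------
1  | Tablet  | 326.24
4  | Monitor | 1145.5
6  | Charger | 1248.8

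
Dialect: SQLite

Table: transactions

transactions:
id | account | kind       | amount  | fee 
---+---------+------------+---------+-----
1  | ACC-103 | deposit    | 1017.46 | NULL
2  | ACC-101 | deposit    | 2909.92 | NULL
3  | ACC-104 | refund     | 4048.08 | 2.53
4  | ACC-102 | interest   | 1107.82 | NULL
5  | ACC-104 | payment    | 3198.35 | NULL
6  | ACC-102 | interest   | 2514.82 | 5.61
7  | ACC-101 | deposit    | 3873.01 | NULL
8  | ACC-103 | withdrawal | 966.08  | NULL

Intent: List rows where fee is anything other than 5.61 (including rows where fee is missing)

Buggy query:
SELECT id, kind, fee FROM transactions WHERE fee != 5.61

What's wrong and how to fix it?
Bug: Inequality against NULL is unknown, not true; rows with NULL are dropped

Fix: Handle NULL separately with IS NULL alongside the inequality

Corrected query:
SELECT id, kind, fee FROM transactions WHERE fee != 5.61 OR fee IS NULL

Result:
id | kind       | fee 
---+------------+-----
1  | deposit    | NULL
2  | deposit    | NULL
3  | refund     | 2.53
4  | interest   | NULL
5  | payment    | NULL
7  | deposit    | NULL
8  | withdrawal | NULL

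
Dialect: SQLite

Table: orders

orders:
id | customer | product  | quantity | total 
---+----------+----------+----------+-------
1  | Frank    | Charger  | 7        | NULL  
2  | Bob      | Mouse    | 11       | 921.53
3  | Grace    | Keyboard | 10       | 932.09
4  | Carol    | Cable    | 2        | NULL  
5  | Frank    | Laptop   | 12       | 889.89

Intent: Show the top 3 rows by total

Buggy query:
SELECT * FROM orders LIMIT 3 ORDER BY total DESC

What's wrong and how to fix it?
Bug: LIMIT must come after ORDER BY

Fix: Sort with ORDER BY, then apply LIMIT

Corrected query:
SELECT * FROM orders ORDER BY total DESC LIMIT 3

Result:
id | customer | product  | quantity | total 
---+----------+----------+----------+-------
3  | Grace    | Keyboard | 10       | 932.09
2  | Bob      | Mouse    | 11       | 921.53
5  | Frank    | Laptop   | 12       | 889.89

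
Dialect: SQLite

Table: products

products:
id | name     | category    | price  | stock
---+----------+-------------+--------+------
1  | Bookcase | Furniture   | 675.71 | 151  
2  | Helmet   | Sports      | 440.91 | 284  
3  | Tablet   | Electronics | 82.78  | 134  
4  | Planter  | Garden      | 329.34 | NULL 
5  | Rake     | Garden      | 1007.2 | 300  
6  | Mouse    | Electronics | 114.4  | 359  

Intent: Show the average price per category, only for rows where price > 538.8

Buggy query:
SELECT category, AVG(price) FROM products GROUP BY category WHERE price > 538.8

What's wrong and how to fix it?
Bug: Row-level WHERE must come before GROUP BY in the clause order

Fix: Move the WHERE clause before GROUP BY

Corrected query:
SELECT category, AVG(price) FROM products WHERE price > 538.8 GROUP BY category

Result:
category  | AVG(price)
----------+-----------
Furniture | 675.71    
Garden    | 1007.2    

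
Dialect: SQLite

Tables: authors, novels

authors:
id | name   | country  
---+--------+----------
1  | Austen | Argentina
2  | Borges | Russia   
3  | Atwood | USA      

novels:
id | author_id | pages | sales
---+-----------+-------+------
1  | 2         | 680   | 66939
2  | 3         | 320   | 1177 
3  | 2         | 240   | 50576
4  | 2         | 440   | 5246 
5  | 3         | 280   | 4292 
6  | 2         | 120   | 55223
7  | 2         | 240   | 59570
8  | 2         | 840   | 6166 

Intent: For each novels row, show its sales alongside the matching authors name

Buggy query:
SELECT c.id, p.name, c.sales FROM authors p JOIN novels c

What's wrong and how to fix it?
Bug: Missing join condition: each novels row is matched to all authors rows instead of just its own

Fix: Specify the join condition linking the foreign key to the parent id

Corrected query:
SELECT c.id, p.name, c.sales FROM authors p JOIN novels c ON c.author_id = p.id

Result:
id | name   | sales
---+--------+------
1  | Borges | 66939
2  | Atwood | 1177 
3  | Borges | 50576
4  | Borges | 5246 
5  | Atwood | 4292 
6  | Borges | 55223
7  | Borges | 59570
8  | Borges | 6166 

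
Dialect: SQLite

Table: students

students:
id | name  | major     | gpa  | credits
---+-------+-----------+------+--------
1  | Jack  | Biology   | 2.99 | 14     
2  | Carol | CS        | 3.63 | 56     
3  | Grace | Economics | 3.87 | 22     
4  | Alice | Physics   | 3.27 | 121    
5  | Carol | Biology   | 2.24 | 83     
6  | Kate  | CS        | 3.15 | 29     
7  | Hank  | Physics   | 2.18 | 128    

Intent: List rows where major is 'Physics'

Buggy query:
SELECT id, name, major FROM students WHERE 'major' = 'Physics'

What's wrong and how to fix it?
Bug: 'major' in single quotes is a string literal, not the column; the comparison is literal-vs-literal and never true

Fix: Reference the column as major without single quotes

Corrected query:
SELECT id, name, major FROM students WHERE major = 'Physics'

Result:
id | name  | major  
---+-------+--------
4  | Alice | Physics
7  | Hank  | Physics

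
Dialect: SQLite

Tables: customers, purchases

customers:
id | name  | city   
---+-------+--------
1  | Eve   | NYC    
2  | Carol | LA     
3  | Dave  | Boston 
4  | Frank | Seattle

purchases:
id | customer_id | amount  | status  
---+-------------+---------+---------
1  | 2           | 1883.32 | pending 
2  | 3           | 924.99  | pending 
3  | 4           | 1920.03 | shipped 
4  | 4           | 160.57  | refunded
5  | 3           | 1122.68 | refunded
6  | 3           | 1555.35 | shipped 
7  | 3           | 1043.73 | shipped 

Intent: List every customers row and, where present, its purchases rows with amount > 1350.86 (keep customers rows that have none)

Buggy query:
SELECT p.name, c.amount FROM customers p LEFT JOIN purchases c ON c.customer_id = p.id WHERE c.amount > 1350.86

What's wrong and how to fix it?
Bug: Filtering c.amount in WHERE discards the NULL rows produced by LEFT JOIN, turning it into an inner join

Fix: Move the right-table condition into the ON clause so unmatched parents are kept

Corrected query:
SELECT p.name, c.amount FROM customers p LEFT JOIN purchases c ON c.customer_id = p.id AND c.amount > 1350.86

Result:
name  | amount 
------+--------
Eve   | NULL   
Carol | 1883.32
Dave  | 1555.35
Frank | 1920.03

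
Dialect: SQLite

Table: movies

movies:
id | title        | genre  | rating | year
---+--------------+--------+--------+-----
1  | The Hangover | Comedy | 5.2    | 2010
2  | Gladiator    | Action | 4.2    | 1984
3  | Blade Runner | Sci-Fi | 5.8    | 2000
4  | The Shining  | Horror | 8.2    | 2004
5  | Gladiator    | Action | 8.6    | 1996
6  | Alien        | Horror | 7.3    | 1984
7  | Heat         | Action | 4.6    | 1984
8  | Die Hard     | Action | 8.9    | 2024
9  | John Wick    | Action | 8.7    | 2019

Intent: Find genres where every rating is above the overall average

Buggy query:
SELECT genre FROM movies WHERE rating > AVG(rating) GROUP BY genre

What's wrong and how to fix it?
Bug: WHERE evaluates per row before aggregation, so AVG() is unavailable

Fix: Use a subquery for AVG and a HAVING MIN(...) filter so the condition holds for every row in the group

Corrected query:
SELECT genre FROM movies GROUP BY genre HAVING MIN(rating) > (SELECT AVG(rating) FROM movies)

Result:
genre 
------
Horror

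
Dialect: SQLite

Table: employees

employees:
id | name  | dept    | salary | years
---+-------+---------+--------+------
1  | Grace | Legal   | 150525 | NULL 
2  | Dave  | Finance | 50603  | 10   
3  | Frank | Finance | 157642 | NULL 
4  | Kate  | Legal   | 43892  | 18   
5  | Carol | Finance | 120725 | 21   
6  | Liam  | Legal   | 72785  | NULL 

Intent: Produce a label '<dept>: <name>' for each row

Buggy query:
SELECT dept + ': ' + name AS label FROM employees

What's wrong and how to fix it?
Bug: SQLite uses || for string concatenation; + coerces text to numbers (yielding 0)

Fix: Replace + with || to concatenate text

Corrected query:
SELECT dept || ': ' || name AS label FROM employees

Result:
label         
--------------
Legal: Grace  
Finance: Dave 
Finance: Frank
Legal: Kate   
Finance: Carol
Legal: Liam   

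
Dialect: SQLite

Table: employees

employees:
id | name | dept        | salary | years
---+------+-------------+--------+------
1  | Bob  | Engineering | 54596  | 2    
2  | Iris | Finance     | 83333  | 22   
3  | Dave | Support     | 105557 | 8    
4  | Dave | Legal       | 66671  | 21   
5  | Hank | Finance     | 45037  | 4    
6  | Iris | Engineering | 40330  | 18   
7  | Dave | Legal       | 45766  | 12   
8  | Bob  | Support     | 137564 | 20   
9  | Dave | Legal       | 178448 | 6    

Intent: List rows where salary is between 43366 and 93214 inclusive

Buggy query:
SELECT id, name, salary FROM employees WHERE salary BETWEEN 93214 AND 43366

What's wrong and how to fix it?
Bug: The bounds are reversed; BETWEEN a AND b requires a <= b to match anything

Fix: Swap the bounds so the smaller value comes first

Corrected query:
SELECT id, name, salary FROM employees WHERE salary BETWEEN 43366 AND 93214

Result:
id | name | salary
---+------+-------
1  | Bob  | 54596 
2  | Iris | 83333 
4  | Dave | 66671 
5  | Hank | 45037 
7  | Dave | 45766 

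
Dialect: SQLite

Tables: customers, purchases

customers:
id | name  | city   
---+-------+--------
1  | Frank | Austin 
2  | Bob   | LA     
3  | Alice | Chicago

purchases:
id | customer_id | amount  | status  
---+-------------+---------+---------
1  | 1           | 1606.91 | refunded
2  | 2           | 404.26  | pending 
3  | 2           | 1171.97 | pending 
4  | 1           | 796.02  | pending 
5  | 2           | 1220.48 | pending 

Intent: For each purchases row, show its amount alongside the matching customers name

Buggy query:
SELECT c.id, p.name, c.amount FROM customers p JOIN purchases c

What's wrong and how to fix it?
Bug: Missing join condition: each purchases row is matched to all customers rows instead of just its own

Fix: Add ON c.customer_id = p.id to the JOIN

Corrected query:
SELECT c.id, p.name, c.amount FROM customers p JOIN purchases c ON c.customer_id = p.id

Result:
id | name  | amount 
---+-------+--------
1  | Frank | 1606.91
2  | Bob   | 404.26 
3  | Bob   | 1171.97
4  | Frank | 796.02 
5  | Bob   | 1220.48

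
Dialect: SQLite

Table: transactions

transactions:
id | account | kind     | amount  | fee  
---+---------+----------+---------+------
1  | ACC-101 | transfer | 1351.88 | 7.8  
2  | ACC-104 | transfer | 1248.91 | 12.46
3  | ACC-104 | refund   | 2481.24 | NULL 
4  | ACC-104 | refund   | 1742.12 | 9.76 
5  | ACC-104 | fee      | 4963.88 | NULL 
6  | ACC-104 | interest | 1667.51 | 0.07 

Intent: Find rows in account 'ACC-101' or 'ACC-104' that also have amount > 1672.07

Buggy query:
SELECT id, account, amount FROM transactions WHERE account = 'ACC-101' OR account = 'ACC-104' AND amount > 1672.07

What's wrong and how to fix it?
Bug: Without parentheses, AND is evaluated before OR, so the amount filter only applies to the 'ACC-104' branch

Fix: Group the OR with parentheses (or use IN), then AND the threshold

Corrected query:
SELECT id, account, amount FROM transactions WHERE (account = 'ACC-101' OR account = 'ACC-104') AND amount > 1672.07

Result:
id | account | amount 
---+---------+--------
3  | ACC-104 | 2481.24
4  | ACC-104 | 1742.12
5  | ACC-104 | 4963.88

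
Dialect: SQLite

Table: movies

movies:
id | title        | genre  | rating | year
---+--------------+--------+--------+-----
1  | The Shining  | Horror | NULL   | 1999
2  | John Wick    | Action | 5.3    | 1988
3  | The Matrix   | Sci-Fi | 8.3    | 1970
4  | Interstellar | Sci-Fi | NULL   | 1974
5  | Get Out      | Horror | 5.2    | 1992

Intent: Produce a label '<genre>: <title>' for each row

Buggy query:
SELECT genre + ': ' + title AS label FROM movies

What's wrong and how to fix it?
Bug: SQLite uses || for string concatenation; + coerces text to numbers (yielding 0)

Fix: Replace + with || to concatenate text

Corrected query:
SELECT genre || ': ' || title AS label FROM movies

Result:
label               
--------------------
Horror: The Shining 
Action: John Wick   
Sci-Fi: The Matrix  
Sci-Fi: Interstellar
Horror: Get Out     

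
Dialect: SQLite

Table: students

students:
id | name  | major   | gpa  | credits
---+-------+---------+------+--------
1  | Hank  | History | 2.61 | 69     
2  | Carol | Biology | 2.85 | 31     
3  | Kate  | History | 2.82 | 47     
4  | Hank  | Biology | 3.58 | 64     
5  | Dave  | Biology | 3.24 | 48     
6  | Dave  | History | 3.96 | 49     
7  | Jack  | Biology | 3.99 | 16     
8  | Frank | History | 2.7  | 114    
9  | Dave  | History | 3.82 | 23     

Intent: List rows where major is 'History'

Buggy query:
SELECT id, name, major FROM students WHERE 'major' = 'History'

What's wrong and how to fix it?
Bug: 'major' in single quotes is a string literal, not the column; the comparison is literal-vs-literal and never true

Fix: Remove the quotes around the column name (or use double quotes for an identifier)

Corrected query:
SELECT id, name, major FROM students WHERE major = 'History'

Result:
id | name  | major  
---+-------+--------
1  | Hank  | History
3  | Kate  | History
6  | Dave  | History
8  | Frank | History
9  | Dave  | History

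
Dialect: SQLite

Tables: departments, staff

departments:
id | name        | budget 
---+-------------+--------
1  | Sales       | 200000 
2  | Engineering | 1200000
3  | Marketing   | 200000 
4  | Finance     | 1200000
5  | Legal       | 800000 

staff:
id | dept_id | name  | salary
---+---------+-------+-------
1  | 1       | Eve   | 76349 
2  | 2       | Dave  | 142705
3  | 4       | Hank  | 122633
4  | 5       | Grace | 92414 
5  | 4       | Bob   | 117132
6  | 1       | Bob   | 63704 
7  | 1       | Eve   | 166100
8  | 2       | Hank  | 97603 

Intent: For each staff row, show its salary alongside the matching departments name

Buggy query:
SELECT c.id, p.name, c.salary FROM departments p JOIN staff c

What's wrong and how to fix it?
Bug: JOIN with no ON clause produces a cartesian product; every staff row pairs with every departments row

Fix: Add ON c.dept_id = p.id to the JOIN

Corrected query:
SELECT c.id, p.name, c.salary FROM departments p JOIN staff c ON c.dept_id = p.id

Result:
id | name        | salary
---+-------------+-------
1  | Sales       | 76349 
2  | Engineering | 142705
3  | Finance     | 122633
4  | Legal       | 92414 
5  | Finance     | 117132
6  | Sales       | 63704 
7  | Sales       | 166100
8  | Engineering | 97603 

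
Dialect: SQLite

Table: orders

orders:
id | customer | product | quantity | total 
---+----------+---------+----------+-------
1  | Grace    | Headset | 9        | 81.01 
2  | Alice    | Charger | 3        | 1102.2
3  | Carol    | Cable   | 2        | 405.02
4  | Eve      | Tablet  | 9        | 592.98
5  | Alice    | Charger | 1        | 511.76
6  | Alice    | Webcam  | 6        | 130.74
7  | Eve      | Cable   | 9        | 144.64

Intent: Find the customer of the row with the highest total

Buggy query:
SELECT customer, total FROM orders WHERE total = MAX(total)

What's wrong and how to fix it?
Bug: MAX(total) is an aggregate and cannot be used directly in WHERE

Fix: Wrap MAX in a scalar subquery so WHERE compares against a single value

Corrected query:
SELECT customer, total FROM orders WHERE total = (SELECT MAX(total) FROM orders)

Result:
customer | total 
---------+-------
Alice    | 1102.2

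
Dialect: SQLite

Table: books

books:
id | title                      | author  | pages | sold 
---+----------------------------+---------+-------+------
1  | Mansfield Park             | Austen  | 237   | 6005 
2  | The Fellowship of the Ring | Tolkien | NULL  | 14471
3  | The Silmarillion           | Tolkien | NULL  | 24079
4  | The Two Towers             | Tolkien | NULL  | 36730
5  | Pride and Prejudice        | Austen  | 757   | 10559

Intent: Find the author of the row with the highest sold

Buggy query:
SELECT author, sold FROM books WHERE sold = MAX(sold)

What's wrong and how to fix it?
Bug: MAX(sold) is an aggregate and cannot be used directly in WHERE

Fix: Use a subquery: WHERE sold = (SELECT MAX(sold) FROM books)

Corrected query:
SELECT author, sold FROM books WHERE sold = (SELECT MAX(sold) FROM books)

Result:
author  | sold 
--------+------
Tolkien | 36730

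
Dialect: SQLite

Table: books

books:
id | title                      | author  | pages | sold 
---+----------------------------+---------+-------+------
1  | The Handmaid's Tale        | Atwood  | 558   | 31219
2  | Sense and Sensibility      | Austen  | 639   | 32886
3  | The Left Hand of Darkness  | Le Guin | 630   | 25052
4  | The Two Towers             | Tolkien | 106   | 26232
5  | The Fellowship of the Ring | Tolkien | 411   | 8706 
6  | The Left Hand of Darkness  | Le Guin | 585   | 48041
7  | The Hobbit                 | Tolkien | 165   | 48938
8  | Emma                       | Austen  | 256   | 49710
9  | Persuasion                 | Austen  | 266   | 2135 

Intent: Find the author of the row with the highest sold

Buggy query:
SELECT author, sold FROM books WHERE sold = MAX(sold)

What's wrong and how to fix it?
Bug: MAX(sold) is an aggregate and cannot be used directly in WHERE

Fix: Wrap MAX in a scalar subquery so WHERE compares against a single value

Corrected query:
SELECT author, sold FROM books WHERE sold = (SELECT MAX(sold) FROM books)

Result:
author | sold 
-------+------
Austen | 49710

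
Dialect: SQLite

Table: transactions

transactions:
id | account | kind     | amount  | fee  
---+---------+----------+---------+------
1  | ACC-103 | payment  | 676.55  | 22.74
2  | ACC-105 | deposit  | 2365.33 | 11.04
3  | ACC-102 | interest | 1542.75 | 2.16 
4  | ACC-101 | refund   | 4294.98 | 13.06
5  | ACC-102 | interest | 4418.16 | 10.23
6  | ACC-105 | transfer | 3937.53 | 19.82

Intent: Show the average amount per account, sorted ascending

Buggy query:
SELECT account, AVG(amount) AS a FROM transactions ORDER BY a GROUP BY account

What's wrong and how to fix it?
Bug: ORDER BY appears before GROUP BY; SQL clause order requires GROUP BY first

Fix: Move ORDER BY to the end, after GROUP BY

Corrected query:
SELECT account, AVG(amount) AS a FROM transactions GROUP BY account ORDER BY a

Result:
account | a       
--------+---------
ACC-103 | 676.55  
ACC-102 | 2980.455
ACC-105 | 3151.43 
ACC-101 | 4294.98 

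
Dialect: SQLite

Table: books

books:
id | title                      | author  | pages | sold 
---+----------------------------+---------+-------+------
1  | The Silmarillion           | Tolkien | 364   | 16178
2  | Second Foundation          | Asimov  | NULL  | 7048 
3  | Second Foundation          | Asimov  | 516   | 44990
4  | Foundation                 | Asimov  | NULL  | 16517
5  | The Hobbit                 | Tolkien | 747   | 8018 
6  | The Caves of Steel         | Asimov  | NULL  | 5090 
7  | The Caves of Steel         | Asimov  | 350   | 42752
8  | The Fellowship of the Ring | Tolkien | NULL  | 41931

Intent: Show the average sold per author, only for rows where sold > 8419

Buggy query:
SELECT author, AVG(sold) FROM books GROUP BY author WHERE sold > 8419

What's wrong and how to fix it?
Bug: WHERE cannot follow GROUP BY

Fix: Move the WHERE clause before GROUP BY

Corrected query:
SELECT author, AVG(sold) FROM books WHERE sold > 8419 GROUP BY author

Result:
author  | AVG(sold)
--------+----------
Asimov  | 34753    
Tolkien | 29054.5  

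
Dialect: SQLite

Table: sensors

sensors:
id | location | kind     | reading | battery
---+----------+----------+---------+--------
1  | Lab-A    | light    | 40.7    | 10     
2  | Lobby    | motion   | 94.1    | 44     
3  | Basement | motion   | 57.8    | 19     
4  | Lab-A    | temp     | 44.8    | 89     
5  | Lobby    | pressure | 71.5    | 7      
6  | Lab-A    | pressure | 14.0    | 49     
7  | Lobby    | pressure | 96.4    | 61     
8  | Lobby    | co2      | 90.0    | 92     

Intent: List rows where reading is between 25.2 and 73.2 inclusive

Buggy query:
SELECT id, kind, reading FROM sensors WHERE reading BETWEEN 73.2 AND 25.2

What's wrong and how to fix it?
Bug: The bounds are reversed; BETWEEN a AND b requires a <= b to match anything

Fix: Write BETWEEN 25.2 AND 73.2

Corrected query:
SELECT id, kind, reading FROM sensors WHERE reading BETWEEN 25.2 AND 73.2

Result:
id | kind     | reading
---+----------+--------
1  | light    | 40.7   
3  | motion   | 57.8   
4  | temp     | 44.8   
5  | pressure | 71.5   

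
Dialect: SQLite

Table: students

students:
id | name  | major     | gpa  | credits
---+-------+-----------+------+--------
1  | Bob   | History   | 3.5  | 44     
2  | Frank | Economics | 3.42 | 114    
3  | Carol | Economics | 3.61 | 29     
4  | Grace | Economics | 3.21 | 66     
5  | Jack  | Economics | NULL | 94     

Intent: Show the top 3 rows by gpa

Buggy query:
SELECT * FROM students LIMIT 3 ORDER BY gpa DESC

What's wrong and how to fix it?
Bug: LIMIT must come after ORDER BY

Fix: Swap the clauses: ORDER BY first, then LIMIT

Corrected query:
SELECT * FROM students ORDER BY gpa DESC LIMIT 3

Result:
id | name  | major     | gpa  | credits
---+-------+-----------+------+--------
3  | Carol | Economics | 3.61 | 29     
1  | Bob   | History   | 3.5  | 44     
2  | Frank | Economics | 3.42 | 114    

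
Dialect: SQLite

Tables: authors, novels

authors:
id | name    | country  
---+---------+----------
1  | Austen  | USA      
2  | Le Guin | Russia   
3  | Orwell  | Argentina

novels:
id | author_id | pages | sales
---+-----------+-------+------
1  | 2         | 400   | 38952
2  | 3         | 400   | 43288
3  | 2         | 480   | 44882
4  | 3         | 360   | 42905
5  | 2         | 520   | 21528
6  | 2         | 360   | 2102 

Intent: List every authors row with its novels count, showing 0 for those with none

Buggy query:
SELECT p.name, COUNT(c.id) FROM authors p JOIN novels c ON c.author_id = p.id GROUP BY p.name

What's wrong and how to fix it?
Bug: An inner join excludes parents with zero children

Fix: Switch to LEFT JOIN to retain unmatched parent rows

Corrected query:
SELECT p.name, COUNT(c.id) FROM authors p LEFT JOIN novels c ON c.author_id = p.id GROUP BY p.name

Result:
name    | COUNT(c.id)
--------+------------
Austen  | 0          
Le Guin | 4          
Orwell  | 2          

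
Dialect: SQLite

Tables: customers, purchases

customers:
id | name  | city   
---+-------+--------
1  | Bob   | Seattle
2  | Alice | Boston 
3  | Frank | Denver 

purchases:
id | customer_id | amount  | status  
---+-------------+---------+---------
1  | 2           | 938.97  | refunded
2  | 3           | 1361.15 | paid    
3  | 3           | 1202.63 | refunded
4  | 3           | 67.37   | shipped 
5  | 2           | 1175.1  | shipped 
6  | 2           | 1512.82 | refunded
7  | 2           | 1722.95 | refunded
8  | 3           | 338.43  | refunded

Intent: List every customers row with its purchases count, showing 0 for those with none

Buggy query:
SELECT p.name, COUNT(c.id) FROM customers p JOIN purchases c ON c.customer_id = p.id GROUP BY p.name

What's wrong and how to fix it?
Bug: An inner join excludes parents with zero children

Fix: Switch to LEFT JOIN to retain unmatched parent rows

Corrected query:
SELECT p.name, COUNT(c.id) FROM customers p LEFT JOIN purchases c ON c.customer_id = p.id GROUP BY p.name

Result:
name  | COUNT(c.id)
------+------------
Alice | 4          
Bob   | 0          
Frank | 4          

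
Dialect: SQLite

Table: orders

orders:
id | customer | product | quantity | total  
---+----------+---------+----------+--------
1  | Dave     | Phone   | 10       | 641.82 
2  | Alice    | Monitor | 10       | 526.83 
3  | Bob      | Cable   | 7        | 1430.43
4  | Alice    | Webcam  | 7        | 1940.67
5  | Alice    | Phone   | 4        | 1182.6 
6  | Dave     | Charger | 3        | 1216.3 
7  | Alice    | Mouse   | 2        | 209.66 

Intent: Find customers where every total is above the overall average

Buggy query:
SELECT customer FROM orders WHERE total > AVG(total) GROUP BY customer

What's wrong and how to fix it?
Bug: WHERE evaluates per row before aggregation, so AVG() is unavailable

Fix: Use a subquery for AVG and a HAVING MIN(...) filter so the condition holds for every row in the group

Corrected query:
SELECT customer FROM orders GROUP BY customer HAVING MIN(total) > (SELECT AVG(total) FROM orders)

Result:
customer
--------
Bob     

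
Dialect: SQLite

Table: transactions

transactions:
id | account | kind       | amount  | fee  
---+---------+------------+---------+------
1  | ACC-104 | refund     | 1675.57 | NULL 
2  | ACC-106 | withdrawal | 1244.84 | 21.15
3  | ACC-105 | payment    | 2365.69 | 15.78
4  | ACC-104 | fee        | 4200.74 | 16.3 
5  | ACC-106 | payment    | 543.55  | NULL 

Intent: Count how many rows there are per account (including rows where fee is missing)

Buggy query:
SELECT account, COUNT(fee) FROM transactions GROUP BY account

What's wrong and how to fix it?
Bug: COUNT(fee) skips NULLs, so groups with missing fee are undercounted

Fix: Use COUNT(*) to count all rows regardless of NULL

Corrected query:
SELECT account, COUNT(*) FROM transactions GROUP BY account

Result:
account | COUNT(*)
--------+---------
ACC-104 | 2       
ACC-105 | 1       
ACC-106 | 2       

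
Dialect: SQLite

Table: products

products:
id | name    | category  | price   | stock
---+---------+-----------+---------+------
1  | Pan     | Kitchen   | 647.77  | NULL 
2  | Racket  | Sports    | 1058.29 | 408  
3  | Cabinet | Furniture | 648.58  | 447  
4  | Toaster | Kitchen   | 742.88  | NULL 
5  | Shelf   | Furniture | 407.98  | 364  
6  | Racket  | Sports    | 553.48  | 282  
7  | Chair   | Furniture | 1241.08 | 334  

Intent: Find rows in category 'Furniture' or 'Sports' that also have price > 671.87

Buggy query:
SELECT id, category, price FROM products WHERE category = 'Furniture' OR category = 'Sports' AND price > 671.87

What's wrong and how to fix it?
Bug: Without parentheses, AND is evaluated before OR, so the price filter only applies to the 'Sports' branch

Fix: Add parentheses around the OR so the AND applies to both alternatives

Corrected query:
SELECT id, category, price FROM products WHERE (category = 'Furniture' OR category = 'Sports') AND price > 671.87

Result:
id | category  | price  
---+-----------+--------
2  | Sports    | 1058.29
7  | Furniture | 1241.08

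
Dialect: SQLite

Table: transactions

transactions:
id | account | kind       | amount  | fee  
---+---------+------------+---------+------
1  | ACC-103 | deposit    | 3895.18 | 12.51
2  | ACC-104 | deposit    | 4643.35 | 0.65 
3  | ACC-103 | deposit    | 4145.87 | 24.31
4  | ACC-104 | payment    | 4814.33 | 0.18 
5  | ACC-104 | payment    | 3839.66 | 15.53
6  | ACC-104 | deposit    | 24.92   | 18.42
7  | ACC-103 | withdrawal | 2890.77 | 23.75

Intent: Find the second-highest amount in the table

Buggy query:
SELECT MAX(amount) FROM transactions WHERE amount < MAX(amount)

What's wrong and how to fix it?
Bug: MAX(amount) on the right of the comparison is an aggregate-in-WHERE error

Fix: Compute the overall MAX in a subquery, then take MAX of rows below it

Corrected query:
SELECT MAX(amount) FROM transactions WHERE amount < (SELECT MAX(amount) FROM transactions)

Result:
MAX(amount)
-----------
4643.35    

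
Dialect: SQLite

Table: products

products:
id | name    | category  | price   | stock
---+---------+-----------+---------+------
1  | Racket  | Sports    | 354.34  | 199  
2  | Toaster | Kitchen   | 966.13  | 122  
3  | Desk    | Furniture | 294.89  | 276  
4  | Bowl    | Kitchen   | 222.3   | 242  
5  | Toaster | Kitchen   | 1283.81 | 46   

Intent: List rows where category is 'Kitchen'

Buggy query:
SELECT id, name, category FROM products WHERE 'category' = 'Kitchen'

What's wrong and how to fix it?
Bug: 'category' in single quotes is a string literal, not the column; the comparison is literal-vs-literal and never true

Fix: Remove the quotes around the column name (or use double quotes for an identifier)

Corrected query:
SELECT id, name, category FROM products WHERE category = 'Kitchen'

Result:
id | name    | category
---+---------+---------
2  | Toaster | Kitchen 
4  | Bowl    | Kitchen 
5  | Toaster | Kitchen 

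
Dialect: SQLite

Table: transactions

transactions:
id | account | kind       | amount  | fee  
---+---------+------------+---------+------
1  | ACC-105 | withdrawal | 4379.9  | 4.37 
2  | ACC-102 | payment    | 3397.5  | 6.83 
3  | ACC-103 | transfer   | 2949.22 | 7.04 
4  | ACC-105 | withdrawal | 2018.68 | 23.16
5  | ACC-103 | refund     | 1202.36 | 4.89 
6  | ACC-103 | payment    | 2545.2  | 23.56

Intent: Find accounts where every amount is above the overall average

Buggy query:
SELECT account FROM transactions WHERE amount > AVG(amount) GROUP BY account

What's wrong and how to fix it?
Bug: AVG() is an aggregate; it can't sit directly in WHERE

Fix: Compute the overall average in a scalar subquery and compare each group's MIN against it in HAVING

Corrected query:
SELECT account FROM transactions GROUP BY account HAVING MIN(amount) > (SELECT AVG(amount) FROM transactions)

Result:
account
-------
ACC-102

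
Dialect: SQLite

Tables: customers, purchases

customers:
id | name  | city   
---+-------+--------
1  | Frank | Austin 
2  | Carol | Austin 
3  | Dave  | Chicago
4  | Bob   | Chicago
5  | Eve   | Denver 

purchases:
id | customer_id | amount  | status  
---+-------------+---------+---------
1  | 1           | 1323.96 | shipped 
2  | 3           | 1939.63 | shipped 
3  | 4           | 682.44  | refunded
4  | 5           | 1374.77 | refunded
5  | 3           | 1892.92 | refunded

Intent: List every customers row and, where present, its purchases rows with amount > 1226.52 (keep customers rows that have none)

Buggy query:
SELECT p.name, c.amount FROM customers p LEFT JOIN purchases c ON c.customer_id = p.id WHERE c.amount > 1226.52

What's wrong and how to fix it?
Bug: Filtering c.amount in WHERE discards the NULL rows produced by LEFT JOIN, turning it into an inner join

Fix: Put 'c.amount > 1226.52' in the JOIN's ON clause instead of WHERE

Corrected query:
SELECT p.name, c.amount FROM customers p LEFT JOIN purchases c ON c.customer_id = p.id AND c.amount > 1226.52

Result:
name  | amount 
------+--------
Frank | 1323.96
Carol | NULL   
Dave  | 1892.92
Dave  | 1939.63
Bob   | NULL   
Eve   | 1374.77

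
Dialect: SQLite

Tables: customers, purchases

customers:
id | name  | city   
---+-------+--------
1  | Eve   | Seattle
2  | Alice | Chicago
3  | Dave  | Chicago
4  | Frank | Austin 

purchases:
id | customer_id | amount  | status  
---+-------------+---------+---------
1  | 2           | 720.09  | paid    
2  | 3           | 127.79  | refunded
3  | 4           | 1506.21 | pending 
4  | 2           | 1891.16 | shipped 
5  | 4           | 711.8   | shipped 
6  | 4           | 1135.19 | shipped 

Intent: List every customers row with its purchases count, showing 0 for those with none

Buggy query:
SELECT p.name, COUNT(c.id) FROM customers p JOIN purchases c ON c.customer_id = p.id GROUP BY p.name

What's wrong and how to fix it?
Bug: An inner join excludes parents with zero children

Fix: Switch to LEFT JOIN to retain unmatched parent rows

Corrected query:
SELECT p.name, COUNT(c.id) FROM customers p LEFT JOIN purchases c ON c.customer_id = p.id GROUP BY p.name

Result:
name  | COUNT(c.id)
------+------------
Alice | 2          
Dave  | 1          
Eve   | 0          
Frank | 3          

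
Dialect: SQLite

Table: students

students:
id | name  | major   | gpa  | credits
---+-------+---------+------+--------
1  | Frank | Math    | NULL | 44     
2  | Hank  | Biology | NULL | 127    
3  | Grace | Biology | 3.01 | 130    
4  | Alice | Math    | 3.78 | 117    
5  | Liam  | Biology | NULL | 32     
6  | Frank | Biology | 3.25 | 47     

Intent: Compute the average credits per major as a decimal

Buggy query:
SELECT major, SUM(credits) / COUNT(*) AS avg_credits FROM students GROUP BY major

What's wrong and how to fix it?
Bug: Both operands are integers, so '/' performs integer division and truncates

Fix: Cast one side to REAL so the division keeps the fractional part

Corrected query:
SELECT major, SUM(credits) * 1.0 / COUNT(*) AS avg_credits FROM students GROUP BY major

Result:
major   | avg_credits
--------+------------
Biology | 84         
Math    | 80.5       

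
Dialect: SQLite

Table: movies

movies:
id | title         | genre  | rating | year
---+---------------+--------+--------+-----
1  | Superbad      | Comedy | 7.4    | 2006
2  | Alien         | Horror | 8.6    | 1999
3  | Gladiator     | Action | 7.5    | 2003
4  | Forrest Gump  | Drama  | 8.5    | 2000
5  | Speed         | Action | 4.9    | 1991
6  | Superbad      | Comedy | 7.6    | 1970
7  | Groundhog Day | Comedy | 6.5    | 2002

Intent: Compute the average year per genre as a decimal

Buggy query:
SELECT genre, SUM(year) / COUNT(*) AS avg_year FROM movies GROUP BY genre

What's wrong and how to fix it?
Bug: SUM(year) and COUNT(*) are both integers; the division truncates the fractional part

Fix: Cast one side to REAL so the division keeps the fractional part

Corrected query:
SELECT genre, SUM(year) * 1.0 / COUNT(*) AS avg_year FROM movies GROUP BY genre

Result:
genre  | avg_year   
-------+------------
Action | 1997       
Comedy | 1992.666667
Drama  | 2000       
Horror | 1999       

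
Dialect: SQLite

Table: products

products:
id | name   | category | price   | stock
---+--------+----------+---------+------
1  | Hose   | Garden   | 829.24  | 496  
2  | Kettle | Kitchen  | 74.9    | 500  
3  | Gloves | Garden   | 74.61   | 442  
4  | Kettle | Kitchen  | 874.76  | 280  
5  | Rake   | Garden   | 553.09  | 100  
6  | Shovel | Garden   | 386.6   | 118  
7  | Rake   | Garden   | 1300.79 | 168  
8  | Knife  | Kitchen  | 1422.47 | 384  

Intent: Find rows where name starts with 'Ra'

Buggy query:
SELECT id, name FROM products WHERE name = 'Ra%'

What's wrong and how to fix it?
Bug: Wildcards only work with LIKE; '=' treats '%' as a literal character

Fix: Use LIKE for wildcard pattern matching

Corrected query:
SELECT id, name FROM products WHERE name LIKE 'Ra%'

Result:
id | name
---+-----
5  | Rake
7  | Rake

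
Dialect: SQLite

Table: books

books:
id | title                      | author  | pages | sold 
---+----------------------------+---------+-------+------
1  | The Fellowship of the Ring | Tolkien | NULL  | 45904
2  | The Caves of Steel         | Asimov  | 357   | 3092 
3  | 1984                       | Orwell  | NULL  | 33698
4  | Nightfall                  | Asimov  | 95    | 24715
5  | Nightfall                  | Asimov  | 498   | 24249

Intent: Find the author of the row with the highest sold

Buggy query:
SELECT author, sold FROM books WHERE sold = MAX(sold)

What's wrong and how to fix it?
Bug: MAX(sold) is an aggregate and cannot be used directly in WHERE

Fix: Use a subquery: WHERE sold = (SELECT MAX(sold) FROM books)

Corrected query:
SELECT author, sold FROM books WHERE sold = (SELECT MAX(sold) FROM books)

Result:
author  | sold 
--------+------
Tolkien | 45904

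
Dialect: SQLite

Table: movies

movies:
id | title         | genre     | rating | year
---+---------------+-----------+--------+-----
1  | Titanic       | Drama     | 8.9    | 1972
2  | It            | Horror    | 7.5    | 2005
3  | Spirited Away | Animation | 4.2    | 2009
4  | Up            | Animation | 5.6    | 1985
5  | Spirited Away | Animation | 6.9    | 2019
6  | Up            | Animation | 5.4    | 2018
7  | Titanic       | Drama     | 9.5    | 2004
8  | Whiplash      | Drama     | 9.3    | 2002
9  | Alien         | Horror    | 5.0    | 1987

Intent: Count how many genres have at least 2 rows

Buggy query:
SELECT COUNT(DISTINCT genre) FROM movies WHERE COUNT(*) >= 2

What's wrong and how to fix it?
Bug: COUNT(*) cannot appear in WHERE; the per-group count doesn't exist yet

Fix: Group first with HAVING COUNT(*) >= 2, then COUNT the resulting groups

Corrected query:
SELECT COUNT(*) FROM (SELECT genre FROM movies GROUP BY genre HAVING COUNT(*) >= 2)

Result:
COUNT(*)
--------
3       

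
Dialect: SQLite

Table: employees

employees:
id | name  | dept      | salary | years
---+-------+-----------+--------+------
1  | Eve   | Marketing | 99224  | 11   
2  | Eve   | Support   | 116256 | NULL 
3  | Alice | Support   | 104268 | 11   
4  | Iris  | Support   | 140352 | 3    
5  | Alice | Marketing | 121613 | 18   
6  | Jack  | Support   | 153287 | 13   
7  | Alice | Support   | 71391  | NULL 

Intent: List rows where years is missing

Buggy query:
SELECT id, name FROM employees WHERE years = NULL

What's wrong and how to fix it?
Bug: '= NULL' is always unknown in SQL three-valued logic, so no rows match

Fix: Use IS NULL to test for NULL

Corrected query:
SELECT id, name FROM employees WHERE years IS NULL

Result:
id | name 
---+------
2  | Eve  
7  | Alice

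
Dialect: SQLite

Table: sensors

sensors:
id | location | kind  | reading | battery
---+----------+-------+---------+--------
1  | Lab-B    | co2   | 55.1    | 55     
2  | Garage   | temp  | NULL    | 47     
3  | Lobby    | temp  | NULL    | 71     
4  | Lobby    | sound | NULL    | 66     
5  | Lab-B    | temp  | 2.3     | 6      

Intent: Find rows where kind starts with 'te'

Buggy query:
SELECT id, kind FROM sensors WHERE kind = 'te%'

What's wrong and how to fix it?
Bug: Wildcards only work with LIKE; '=' treats '%' as a literal character

Fix: Use LIKE for wildcard pattern matching

Corrected query:
SELECT id, kind FROM sensors WHERE kind LIKE 'te%'

Result:
id | kind
---+-----
2  | temp
3  | temp
5  | temp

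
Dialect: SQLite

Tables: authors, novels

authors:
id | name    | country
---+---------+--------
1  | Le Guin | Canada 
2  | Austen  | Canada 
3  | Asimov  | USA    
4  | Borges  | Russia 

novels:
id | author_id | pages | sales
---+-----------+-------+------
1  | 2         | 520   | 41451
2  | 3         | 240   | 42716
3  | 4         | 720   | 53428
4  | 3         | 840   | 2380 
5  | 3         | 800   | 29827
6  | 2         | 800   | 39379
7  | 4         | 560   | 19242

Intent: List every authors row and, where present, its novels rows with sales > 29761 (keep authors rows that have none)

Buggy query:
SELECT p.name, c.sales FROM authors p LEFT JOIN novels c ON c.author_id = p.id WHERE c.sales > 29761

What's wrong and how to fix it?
Bug: A WHERE condition on the right-hand table after LEFT JOIN drops unmatched parents

Fix: Move the right-table condition into the ON clause so unmatched parents are kept

Corrected query:
SELECT p.name, c.sales FROM authors p LEFT JOIN novels c ON c.author_id = p.id AND c.sales > 29761

Result:
name    | sales
--------+------
Le Guin | NULL 
Austen  | 39379
Austen  | 41451
Asimov  | 29827
Asimov  | 42716
Borges  | 53428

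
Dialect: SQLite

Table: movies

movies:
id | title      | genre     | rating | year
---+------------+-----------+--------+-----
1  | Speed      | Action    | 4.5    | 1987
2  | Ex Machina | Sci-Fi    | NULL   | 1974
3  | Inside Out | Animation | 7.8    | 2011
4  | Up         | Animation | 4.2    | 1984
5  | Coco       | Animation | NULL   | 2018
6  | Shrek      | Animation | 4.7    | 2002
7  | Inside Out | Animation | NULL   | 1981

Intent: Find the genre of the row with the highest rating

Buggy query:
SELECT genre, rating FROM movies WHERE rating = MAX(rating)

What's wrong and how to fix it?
Bug: WHERE is evaluated per row; an aggregate over the whole table isn't defined there

Fix: Use a subquery: WHERE rating = (SELECT MAX(rating) FROM movies)

Corrected query:
SELECT genre, rating FROM movies WHERE rating = (SELECT MAX(rating) FROM movies)

Result:
genre     | rating
----------+-------
Animation | 7.8   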